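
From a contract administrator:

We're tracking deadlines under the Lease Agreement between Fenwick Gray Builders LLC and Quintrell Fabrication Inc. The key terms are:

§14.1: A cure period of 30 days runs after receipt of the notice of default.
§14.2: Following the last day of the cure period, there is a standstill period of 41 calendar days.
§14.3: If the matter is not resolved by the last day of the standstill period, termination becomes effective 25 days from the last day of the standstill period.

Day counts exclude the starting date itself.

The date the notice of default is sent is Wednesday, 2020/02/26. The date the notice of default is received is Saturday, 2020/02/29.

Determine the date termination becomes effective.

The last day of the cure period: 2020/02/29 + 30 days = 2020/03/30.
The last day of the standstill period: 2020/03/30 + 41 days = 2020/05/10.
The date termination becomes effective: 25 calendar days after 2020/05/10 is 2020/06/04.

2020/06/04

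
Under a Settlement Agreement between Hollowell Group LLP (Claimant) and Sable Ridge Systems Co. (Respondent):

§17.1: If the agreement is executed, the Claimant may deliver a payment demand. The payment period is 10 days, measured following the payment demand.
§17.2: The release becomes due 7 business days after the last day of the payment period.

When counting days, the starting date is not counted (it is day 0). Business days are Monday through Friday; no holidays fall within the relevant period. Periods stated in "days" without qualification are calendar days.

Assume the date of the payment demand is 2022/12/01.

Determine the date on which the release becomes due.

2022/12/20

The last day of the payment period: 10 calendar days after 2022/12/01 is 2022/12/11.
The date on which the release becomes due: counting 7 business days from Sunday, 2022/12/11 (Dec 12, Dec 13, Dec 14, Dec 15, Dec 16, Dec 19, Dec 20, skipping weekends) reaches Tuesday, 2022/12/20.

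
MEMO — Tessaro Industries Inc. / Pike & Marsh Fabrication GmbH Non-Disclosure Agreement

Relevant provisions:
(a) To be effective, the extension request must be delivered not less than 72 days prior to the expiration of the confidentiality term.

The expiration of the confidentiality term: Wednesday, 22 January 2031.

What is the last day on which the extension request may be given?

Counting back 72 calendar days from 22 January 2031 gives 11 November 2030.

11 November 2030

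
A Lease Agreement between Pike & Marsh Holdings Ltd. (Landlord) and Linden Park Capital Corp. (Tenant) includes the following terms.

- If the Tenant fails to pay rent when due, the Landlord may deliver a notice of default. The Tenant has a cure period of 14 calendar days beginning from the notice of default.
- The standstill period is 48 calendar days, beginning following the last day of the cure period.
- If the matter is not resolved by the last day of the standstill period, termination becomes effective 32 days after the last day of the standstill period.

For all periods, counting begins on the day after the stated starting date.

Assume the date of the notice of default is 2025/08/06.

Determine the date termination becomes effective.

The last day of the cure period: 14 calendar days after 2025/08/06 is 2025/08/20.
Adding 48 calendar days to 2025/08/20 gives 2025/10/07, which is the last day of the standstill period.
Adding 32 calendar days to 2025/10/07 gives 2025/11/08, which is the date termination becomes effective.

2025/11/08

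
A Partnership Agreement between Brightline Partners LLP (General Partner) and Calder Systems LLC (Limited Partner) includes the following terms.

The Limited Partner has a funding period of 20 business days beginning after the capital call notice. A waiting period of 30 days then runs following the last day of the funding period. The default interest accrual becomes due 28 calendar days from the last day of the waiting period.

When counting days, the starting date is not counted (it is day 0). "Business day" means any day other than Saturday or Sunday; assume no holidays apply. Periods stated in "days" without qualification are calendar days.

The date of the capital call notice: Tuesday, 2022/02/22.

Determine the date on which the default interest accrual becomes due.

2022/05/19

The last day of the funding period: counting 20 business days from Tuesday, 2022/02/22 (Feb 23, Feb 24, Feb 25, Feb 28, …, Mar 18, Mar 21, Mar 22, skipping weekends) reaches Tuesday, 2022/03/22.
The last day of the waiting period: 2022/03/22 + 30 days = 2022/04/21.
Adding 28 calendar days to 2022/04/21 gives 2022/05/19, which is the date on which the default interest accrual becomes due.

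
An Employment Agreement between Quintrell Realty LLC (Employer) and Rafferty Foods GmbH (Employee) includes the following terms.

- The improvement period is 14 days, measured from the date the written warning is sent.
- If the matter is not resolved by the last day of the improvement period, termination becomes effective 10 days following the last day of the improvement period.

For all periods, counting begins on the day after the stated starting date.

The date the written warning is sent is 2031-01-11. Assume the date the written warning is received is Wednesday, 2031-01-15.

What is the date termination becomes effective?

Adding 14 calendar days to 2031-01-11 gives 2031-01-25, which is the last day of the improvement period.
The date termination becomes effective: 10 calendar days after 2031-01-25 is 2031-02-04.

2031-02-04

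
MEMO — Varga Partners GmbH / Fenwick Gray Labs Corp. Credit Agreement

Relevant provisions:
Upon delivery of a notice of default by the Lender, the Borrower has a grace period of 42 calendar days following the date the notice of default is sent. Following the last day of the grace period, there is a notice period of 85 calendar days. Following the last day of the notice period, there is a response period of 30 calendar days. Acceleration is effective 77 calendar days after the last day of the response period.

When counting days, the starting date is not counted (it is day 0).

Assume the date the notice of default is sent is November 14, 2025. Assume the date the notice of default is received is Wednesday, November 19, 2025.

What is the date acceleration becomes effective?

Adding 42 calendar days to November 14, 2025 gives December 26, 2025, which is the last day of the grace period.
Adding 85 calendar days to December 26, 2025 gives March 21, 2026, which is the last day of the notice period.
Adding 30 calendar days to March 21, 2026 gives April 20, 2026, which is the last day of the response period.
The date acceleration becomes effective: April 20, 2026 + 77 days = July 6, 2026.

July 6, 2026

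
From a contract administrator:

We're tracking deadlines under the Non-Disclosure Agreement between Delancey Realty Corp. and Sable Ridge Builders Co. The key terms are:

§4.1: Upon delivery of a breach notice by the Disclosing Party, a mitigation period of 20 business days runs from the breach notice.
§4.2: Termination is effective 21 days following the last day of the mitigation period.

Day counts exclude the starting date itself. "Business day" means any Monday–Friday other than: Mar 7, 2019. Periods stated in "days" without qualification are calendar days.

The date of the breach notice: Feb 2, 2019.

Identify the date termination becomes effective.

From Saturday, Feb 2, 2019, 20 business days (Feb 4, Feb 5, Feb 6, Feb 7, …, Feb 27, Feb 28, Mar 1, skipping weekends) brings us to Friday, Mar 1, 2019, which is the last day of the mitigation period.
The date termination becomes effective: Mar 1, 2019 + 21 days = Mar 22, 2019.

Mar 22, 2019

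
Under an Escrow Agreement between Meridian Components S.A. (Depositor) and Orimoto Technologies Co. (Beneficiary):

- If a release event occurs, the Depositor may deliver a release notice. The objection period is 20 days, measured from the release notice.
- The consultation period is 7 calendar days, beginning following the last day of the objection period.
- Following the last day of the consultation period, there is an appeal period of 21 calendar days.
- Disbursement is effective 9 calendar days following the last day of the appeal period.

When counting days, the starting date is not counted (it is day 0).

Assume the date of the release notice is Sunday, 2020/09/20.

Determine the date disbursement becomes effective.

The last day of the objection period: 2020/09/20 + 20 days = 2020/10/10.
The last day of the consultation period: 7 calendar days after 2020/10/10 is 2020/10/17.
Adding 21 calendar days to 2020/10/17 gives 2020/11/07, which is the last day of the appeal period.
The date disbursement becomes effective: 9 calendar days after 2020/11/07 is 2020/11/16.

2020/11/16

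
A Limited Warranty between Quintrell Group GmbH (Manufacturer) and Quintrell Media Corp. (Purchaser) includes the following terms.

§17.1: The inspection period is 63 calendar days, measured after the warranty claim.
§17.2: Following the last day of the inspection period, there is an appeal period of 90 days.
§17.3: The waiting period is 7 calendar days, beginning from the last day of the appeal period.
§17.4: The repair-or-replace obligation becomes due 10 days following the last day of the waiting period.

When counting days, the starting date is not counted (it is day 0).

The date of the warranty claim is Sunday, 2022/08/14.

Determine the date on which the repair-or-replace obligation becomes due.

2023/01/31

Adding 63 calendar days to 2022/08/14 gives 2022/10/16, which is the last day of the inspection period.
The last day of the appeal period: 90 calendar days after 2022/10/16 is 2023/01/14.
The last day of the waiting period: 7 calendar days after 2023/01/14 is 2023/01/21.
The date on which the repair-or-replace obligation becomes due: 10 calendar days after 2023/01/21 is 2023/01/31.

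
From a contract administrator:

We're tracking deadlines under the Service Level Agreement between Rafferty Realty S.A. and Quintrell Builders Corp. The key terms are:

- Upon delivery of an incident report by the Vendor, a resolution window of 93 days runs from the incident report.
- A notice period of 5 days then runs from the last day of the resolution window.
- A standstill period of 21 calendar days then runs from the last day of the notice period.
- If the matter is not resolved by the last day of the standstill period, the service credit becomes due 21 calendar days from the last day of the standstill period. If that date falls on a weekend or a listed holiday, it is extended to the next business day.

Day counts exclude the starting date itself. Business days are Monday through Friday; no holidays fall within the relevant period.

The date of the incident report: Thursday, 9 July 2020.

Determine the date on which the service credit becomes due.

The last day of the resolution window: 9 July 2020 + 93 days = 10 October 2020.
The last day of the notice period: 5 calendar days after 10 October 2020 is 15 October 2020.
The last day of the standstill period: 21 calendar days after 15 October 2020 is 5 November 2020.
The date on which the service credit becomes due: 5 November 2020 + 21 days = 26 November 2020. 26 November 2020 is a Thursday, so no roll-forward applies.

26 November 2020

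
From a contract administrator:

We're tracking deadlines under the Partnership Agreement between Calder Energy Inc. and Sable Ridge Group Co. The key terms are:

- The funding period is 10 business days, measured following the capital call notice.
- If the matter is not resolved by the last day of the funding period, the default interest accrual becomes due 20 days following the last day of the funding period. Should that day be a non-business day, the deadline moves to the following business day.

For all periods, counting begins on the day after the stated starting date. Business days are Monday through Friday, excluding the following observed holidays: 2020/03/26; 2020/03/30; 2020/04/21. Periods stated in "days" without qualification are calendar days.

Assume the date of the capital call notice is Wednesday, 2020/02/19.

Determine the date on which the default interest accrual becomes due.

The last day of the funding period: 10 business days after Wednesday, 2020/02/19, skipping weekends — Feb 20, Feb 21, Feb 24, Feb 25, Feb 26, Feb 27, Feb 28, Mar 2, Mar 3, Mar 4 — lands on Wednesday, 2020/03/04.
The date on which the default interest accrual becomes due: 2020/03/04 + 20 days = 2020/03/24. 2020/03/24 is a Tuesday and is not a listed holiday, so no roll-forward applies.

2020/03/24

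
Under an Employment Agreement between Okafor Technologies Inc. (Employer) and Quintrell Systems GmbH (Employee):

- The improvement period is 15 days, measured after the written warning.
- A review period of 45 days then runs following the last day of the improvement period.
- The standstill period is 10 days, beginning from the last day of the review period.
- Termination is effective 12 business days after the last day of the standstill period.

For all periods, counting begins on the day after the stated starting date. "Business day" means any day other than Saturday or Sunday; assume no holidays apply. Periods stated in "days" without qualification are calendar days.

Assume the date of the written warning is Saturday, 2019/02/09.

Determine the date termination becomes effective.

2019/05/07

The last day of the improvement period: 15 calendar days after 2019/02/09 is 2019/02/24.
The last day of the review period: 2019/02/24 + 45 days = 2019/04/10.
The last day of the standstill period: 10 calendar days after 2019/04/10 is 2019/04/20.
The date termination becomes effective: counting 12 business days from Saturday, 2019/04/20 (Apr 22, Apr 23, Apr 24, Apr 25, …, May 3, May 6, May 7, skipping weekends) reaches Tuesday, 2019/05/07.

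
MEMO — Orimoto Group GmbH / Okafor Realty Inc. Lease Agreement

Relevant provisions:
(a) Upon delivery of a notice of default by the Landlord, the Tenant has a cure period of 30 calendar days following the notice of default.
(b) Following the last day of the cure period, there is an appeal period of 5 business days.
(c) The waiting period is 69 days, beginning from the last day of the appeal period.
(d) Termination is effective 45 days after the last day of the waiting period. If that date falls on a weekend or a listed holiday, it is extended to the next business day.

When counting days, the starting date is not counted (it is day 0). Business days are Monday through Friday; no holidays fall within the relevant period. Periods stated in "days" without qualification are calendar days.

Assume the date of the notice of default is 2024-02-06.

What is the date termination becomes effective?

2024-07-08

Adding 30 calendar days to 2024-02-06 gives 2024-03-07, which is the last day of the cure period.
The last day of the appeal period: counting 5 business days from Thursday, 2024-03-07 (Mar 8, Mar 11, Mar 12, Mar 13, Mar 14, skipping weekends) reaches Thursday, 2024-03-14.
The last day of the waiting period: 69 calendar days after 2024-03-14 is 2024-05-22.
The date termination becomes effective: 2024-05-22 + 45 days = 2024-07-06. That falls on a Saturday, so it rolls to the next business day, Monday, 2024-07-08.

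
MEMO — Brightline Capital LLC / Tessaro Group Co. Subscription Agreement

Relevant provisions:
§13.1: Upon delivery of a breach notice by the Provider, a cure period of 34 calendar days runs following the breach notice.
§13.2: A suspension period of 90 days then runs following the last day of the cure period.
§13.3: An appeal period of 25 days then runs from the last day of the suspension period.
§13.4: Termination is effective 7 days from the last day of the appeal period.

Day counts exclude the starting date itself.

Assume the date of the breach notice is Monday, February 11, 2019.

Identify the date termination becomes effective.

The last day of the cure period: 34 calendar days after February 11, 2019 is March 17, 2019.
Adding 90 calendar days to March 17, 2019 gives June 15, 2019, which is the last day of the suspension period.
The last day of the appeal period: 25 calendar days after June 15, 2019 is July 10, 2019.
The date termination becomes effective: 7 calendar days after July 10, 2019 is July 17, 2019.

July 17, 2019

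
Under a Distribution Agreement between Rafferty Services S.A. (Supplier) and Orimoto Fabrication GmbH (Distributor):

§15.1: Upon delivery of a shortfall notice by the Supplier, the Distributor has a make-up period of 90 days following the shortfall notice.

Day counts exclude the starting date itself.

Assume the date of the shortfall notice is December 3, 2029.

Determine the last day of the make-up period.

March 3, 2030

The last day of the make-up period: 90 calendar days after December 3, 2029 is March 3, 2030.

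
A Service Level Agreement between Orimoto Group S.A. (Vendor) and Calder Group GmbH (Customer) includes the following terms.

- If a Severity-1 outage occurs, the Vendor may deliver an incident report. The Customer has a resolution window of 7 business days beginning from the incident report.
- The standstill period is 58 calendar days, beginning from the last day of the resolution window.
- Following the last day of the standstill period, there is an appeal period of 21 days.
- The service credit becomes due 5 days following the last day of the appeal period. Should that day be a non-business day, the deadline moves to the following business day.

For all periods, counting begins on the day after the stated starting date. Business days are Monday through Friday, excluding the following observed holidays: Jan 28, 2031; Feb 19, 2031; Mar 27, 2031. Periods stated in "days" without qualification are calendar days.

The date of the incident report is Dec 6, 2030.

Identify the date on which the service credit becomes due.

The last day of the resolution window: counting 7 business days from Friday, Dec 6, 2030 (Dec 9, Dec 10, Dec 11, Dec 12, Dec 13, Dec 16, Dec 17, skipping weekends) reaches Tuesday, Dec 17, 2030.
Adding 58 calendar days to Dec 17, 2030 gives Feb 13, 2031, which is the last day of the standstill period.
The last day of the appeal period: Feb 13, 2031 + 21 days = Mar 6, 2031.
Adding 5 calendar days to Mar 6, 2031 gives Mar 11, 2031, which is the date on which the service credit becomes due. Mar 11, 2031 is a Tuesday and is not a listed holiday, so no roll-forward applies.

Mar 11, 2031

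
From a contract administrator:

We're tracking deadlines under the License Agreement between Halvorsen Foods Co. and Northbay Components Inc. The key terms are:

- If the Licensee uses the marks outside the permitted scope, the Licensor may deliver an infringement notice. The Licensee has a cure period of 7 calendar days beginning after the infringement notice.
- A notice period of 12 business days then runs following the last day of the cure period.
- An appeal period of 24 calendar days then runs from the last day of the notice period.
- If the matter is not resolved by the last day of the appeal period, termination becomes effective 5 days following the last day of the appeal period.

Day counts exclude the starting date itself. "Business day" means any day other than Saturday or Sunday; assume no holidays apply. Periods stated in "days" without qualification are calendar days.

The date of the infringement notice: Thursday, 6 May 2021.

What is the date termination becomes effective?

Adding 7 calendar days to 6 May 2021 gives 13 May 2021, which is the last day of the cure period.
The last day of the notice period: counting 12 business days from Thursday, 13 May 2021 (May 14, May 17, May 18, May 19, …, May 27, May 28, May 31, skipping weekends) reaches Monday, 31 May 2021.
The last day of the appeal period: 31 May 2021 + 24 days = 24 June 2021.
The date termination becomes effective: 5 calendar days after 24 June 2021 is 29 June 2021.

29 June 2021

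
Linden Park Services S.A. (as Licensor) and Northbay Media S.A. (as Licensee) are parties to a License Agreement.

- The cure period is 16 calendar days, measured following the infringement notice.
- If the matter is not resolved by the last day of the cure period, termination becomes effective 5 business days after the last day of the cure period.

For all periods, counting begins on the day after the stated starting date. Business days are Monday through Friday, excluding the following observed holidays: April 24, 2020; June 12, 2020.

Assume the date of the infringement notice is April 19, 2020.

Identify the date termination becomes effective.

The last day of the cure period: April 19, 2020 + 16 days = May 5, 2020.
The date termination becomes effective: 5 business days after Tuesday, May 5, 2020, skipping weekends — May 6, May 7, May 8, May 11, May 12 — lands on Tuesday, May 12, 2020.

May 12, 2020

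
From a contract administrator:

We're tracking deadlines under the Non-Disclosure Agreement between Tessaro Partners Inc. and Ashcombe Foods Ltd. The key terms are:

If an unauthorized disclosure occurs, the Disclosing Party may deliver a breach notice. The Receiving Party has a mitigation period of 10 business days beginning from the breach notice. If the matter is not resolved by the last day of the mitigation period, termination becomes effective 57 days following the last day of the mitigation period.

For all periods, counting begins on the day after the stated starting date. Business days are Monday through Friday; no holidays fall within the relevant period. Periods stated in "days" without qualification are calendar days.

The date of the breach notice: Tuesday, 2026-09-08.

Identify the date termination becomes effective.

The last day of the mitigation period: 10 business days after Tuesday, 2026-09-08, skipping weekends — Sep 9, Sep 10, Sep 11, Sep 14, Sep 15, Sep 16, Sep 17, Sep 18, Sep 21, Sep 22 — lands on Tuesday, 2026-09-22.
The date termination becomes effective: 57 calendar days after 2026-09-22 is 2026-11-18.

2026-11-18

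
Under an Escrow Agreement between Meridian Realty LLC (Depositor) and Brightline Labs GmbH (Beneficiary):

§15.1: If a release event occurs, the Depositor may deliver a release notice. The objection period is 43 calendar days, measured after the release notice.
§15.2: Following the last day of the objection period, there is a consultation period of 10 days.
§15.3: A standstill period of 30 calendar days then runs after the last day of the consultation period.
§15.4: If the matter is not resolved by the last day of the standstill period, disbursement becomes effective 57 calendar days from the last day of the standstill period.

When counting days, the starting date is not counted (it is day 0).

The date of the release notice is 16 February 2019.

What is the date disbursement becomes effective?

6 July 2019

The last day of the objection period: 43 calendar days after 16 February 2019 is 31 March 2019.
Adding 10 calendar days to 31 March 2019 gives 10 April 2019, which is the last day of the consultation period.
The last day of the standstill period: 30 calendar days after 10 April 2019 is 10 May 2019.
The date disbursement becomes effective: 57 calendar days after 10 May 2019 is 6 July 2019.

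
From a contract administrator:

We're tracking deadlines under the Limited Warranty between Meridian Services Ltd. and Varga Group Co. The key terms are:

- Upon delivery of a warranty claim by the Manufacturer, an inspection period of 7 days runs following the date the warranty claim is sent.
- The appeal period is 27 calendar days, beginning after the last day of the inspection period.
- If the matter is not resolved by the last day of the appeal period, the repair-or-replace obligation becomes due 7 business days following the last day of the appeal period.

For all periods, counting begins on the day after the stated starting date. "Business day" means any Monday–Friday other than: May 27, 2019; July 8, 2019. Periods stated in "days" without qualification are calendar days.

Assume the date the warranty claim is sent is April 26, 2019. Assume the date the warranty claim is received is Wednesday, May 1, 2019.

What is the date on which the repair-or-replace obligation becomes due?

June 10, 2019

The last day of the inspection period: 7 calendar days after April 26, 2019 is May 3, 2019.
The last day of the appeal period: May 3, 2019 + 27 days = May 30, 2019.
The date on which the repair-or-replace obligation becomes due: 7 business days after Thursday, May 30, 2019, skipping weekends — May 31, Jun 3, Jun 4, Jun 5, Jun 6, Jun 7, Jun 10 — lands on Monday, June 10, 2019.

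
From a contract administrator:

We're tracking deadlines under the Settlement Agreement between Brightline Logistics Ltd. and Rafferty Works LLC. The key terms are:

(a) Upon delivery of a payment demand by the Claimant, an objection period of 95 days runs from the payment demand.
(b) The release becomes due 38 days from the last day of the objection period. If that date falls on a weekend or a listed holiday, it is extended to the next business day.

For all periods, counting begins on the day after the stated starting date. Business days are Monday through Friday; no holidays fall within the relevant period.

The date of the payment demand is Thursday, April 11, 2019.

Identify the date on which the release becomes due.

August 22, 2019

The last day of the objection period: April 11, 2019 + 95 days = July 15, 2019.
The date on which the release becomes due: July 15, 2019 + 38 days = August 22, 2019. August 22, 2019 is a Thursday, so no roll-forward applies.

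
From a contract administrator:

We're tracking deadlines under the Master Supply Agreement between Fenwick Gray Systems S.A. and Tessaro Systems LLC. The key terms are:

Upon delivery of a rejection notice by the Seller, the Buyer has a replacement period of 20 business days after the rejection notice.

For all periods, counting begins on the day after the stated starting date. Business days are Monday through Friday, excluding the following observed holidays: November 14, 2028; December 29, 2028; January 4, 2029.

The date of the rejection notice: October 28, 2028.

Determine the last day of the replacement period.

From Saturday, October 28, 2028, 20 business days (Oct 30, Oct 31, Nov 1, Nov 2, …, Nov 23, Nov 24, Nov 27, skipping weekends and the listed holiday on Nov 14) brings us to Monday, November 27, 2028, which is the last day of the replacement period.

November 27, 2028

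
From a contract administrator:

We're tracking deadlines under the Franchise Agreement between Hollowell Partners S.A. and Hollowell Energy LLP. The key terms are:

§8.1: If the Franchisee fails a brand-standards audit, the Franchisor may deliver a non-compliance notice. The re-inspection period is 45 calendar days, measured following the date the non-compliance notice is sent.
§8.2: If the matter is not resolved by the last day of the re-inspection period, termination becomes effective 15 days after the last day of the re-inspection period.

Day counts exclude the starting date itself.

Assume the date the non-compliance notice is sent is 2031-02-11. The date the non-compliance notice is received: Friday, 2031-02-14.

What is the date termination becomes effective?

The last day of the re-inspection period: 45 calendar days after 2031-02-11 is 2031-03-28.
The date termination becomes effective: 15 calendar days after 2031-03-28 is 2031-04-12.

2031-04-12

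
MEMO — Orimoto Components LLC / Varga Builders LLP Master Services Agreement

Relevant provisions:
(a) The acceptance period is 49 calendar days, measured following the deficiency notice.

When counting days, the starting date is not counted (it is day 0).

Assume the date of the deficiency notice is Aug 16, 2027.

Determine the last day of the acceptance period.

Adding 49 calendar days to Aug 16, 2027 gives Oct 4, 2027, which is the last day of the acceptance period.

Oct 4, 2027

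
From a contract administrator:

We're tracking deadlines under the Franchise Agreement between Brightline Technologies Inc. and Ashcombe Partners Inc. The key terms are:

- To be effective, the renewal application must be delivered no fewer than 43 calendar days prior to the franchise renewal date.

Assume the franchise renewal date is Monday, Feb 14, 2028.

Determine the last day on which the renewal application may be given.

Feb 14, 2028 minus 43 days is Jan 2, 2028.

Jan 2, 2028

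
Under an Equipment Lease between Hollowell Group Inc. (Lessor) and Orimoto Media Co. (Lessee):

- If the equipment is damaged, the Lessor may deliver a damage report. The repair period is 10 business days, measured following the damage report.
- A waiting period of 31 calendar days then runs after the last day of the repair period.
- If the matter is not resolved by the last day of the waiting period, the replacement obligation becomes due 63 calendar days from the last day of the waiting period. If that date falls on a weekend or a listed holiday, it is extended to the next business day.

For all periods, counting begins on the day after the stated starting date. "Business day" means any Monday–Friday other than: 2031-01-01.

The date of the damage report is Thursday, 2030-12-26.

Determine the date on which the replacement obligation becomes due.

The last day of the repair period: 10 business days after Thursday, 2030-12-26, skipping weekends and the listed holiday on Jan 1 — Dec 27, Dec 30, Dec 31, Jan 2, Jan 3, Jan 6, Jan 7, Jan 8, Jan 9, Jan 10 — lands on Friday, 2031-01-10.
The last day of the waiting period: 31 calendar days after 2031-01-10 is 2031-02-10.
The date on which the replacement obligation becomes due: 63 calendar days after 2031-02-10 is 2031-04-14. 2031-04-14 is a Monday and is not a listed holiday, so no roll-forward applies.

2031-04-14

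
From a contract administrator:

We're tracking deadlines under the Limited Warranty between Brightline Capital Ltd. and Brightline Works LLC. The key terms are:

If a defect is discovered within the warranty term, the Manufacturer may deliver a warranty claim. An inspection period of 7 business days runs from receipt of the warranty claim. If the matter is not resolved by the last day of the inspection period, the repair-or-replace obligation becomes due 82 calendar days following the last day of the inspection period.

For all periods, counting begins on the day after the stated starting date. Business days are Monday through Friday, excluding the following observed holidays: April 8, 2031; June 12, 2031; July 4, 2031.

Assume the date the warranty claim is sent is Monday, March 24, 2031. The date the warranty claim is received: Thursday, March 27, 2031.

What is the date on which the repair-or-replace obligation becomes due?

June 28, 2031

From Thursday, March 27, 2031, 7 business days (Mar 28, Mar 31, Apr 1, Apr 2, Apr 3, Apr 4, Apr 7, skipping weekends) brings us to Monday, April 7, 2031, which is the last day of the inspection period.
The date on which the repair-or-replace obligation becomes due: 82 calendar days after April 7, 2031 is June 28, 2031.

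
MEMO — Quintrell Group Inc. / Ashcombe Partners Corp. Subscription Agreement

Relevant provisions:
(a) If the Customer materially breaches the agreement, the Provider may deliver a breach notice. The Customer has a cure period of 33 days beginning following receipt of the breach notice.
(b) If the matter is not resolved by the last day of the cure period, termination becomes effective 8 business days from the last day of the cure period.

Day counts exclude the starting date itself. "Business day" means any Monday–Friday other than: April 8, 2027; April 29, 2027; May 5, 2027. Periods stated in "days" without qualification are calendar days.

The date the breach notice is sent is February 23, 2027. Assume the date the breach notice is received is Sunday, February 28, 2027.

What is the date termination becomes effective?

The last day of the cure period: 33 calendar days after February 28, 2027 is April 2, 2027.
From Friday, April 2, 2027, 8 business days (Apr 5, Apr 6, Apr 7, Apr 9, Apr 12, Apr 13, Apr 14, Apr 15, skipping weekends and the listed holiday on Apr 8) brings us to Thursday, April 15, 2027, which is the date termination becomes effective.

April 15, 2027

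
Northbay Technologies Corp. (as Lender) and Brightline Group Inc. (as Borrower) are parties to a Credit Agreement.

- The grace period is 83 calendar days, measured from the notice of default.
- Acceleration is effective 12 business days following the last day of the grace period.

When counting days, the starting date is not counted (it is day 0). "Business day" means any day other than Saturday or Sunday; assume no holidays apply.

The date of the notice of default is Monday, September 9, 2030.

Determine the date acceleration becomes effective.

December 17, 2030

Adding 83 calendar days to September 9, 2030 gives December 1, 2030, which is the last day of the grace period.
The date acceleration becomes effective: 12 business days after Sunday, December 1, 2030, skipping weekends — Dec 2, Dec 3, Dec 4, Dec 5, …, Dec 13, Dec 16, Dec 17 — lands on Tuesday, December 17, 2030.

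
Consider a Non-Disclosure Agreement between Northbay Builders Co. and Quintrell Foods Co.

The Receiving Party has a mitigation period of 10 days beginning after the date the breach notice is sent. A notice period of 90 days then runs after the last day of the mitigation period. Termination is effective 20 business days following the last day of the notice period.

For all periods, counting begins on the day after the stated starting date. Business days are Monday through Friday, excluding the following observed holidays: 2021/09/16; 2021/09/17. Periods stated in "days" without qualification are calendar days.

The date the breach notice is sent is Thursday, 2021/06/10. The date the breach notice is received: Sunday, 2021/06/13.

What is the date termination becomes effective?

Adding 10 calendar days to 2021/06/10 gives 2021/06/20, which is the last day of the mitigation period.
The last day of the notice period: 2021/06/20 + 90 days = 2021/09/18.
The date termination becomes effective: counting 20 business days from Saturday, 2021/09/18 (Sep 20, Sep 21, Sep 22, Sep 23, …, Oct 13, Oct 14, Oct 15, skipping weekends) reaches Friday, 2021/10/15.

2021/10/15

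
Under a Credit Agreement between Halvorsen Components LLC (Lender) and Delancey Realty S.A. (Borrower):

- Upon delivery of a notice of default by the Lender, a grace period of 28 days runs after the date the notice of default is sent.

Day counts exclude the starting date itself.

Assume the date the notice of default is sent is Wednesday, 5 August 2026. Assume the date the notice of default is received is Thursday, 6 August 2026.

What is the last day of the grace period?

2 September 2026

The last day of the grace period: 5 August 2026 + 28 days = 2 September 2026.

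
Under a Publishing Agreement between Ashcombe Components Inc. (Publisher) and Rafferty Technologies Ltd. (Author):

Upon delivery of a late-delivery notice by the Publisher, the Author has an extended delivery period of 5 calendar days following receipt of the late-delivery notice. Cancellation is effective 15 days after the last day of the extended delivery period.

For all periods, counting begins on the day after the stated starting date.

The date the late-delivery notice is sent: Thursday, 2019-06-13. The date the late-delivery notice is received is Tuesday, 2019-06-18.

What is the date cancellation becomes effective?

2019-07-08

Adding 5 calendar days to 2019-06-18 gives 2019-06-23, which is the last day of the extended delivery period.
Adding 15 calendar days to 2019-06-23 gives 2019-07-08, which is the date cancellation becomes effective.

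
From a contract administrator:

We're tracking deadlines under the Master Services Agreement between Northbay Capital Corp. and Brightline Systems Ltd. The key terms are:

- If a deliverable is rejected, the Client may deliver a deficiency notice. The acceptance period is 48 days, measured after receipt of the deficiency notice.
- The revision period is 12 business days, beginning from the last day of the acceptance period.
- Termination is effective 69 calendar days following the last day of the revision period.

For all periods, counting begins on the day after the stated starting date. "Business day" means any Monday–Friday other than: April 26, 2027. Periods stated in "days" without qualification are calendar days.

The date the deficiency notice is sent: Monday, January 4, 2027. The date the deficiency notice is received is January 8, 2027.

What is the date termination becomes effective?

The last day of the acceptance period: January 8, 2027 + 48 days = February 25, 2027.
The last day of the revision period: counting 12 business days from Thursday, February 25, 2027 (Feb 26, Mar 1, Mar 2, Mar 3, …, Mar 11, Mar 12, Mar 15, skipping weekends) reaches Monday, March 15, 2027.
The date termination becomes effective: March 15, 2027 + 69 days = May 23, 2027.

May 23, 2027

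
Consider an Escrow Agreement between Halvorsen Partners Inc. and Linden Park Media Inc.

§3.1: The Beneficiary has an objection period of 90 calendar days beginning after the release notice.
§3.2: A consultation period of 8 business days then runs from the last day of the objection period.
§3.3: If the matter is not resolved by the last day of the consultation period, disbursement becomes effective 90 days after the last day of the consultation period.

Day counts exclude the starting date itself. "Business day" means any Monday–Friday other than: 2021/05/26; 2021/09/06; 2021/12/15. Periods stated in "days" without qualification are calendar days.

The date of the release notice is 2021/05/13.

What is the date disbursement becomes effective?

The last day of the objection period: 90 calendar days after 2021/05/13 is 2021/08/11.
From Wednesday, 2021/08/11, 8 business days (Aug 12, Aug 13, Aug 16, Aug 17, Aug 18, Aug 19, Aug 20, Aug 23, skipping weekends) brings us to Monday, 2021/08/23, which is the last day of the consultation period.
Adding 90 calendar days to 2021/08/23 gives 2021/11/21, which is the date disbursement becomes effective.

2021/11/21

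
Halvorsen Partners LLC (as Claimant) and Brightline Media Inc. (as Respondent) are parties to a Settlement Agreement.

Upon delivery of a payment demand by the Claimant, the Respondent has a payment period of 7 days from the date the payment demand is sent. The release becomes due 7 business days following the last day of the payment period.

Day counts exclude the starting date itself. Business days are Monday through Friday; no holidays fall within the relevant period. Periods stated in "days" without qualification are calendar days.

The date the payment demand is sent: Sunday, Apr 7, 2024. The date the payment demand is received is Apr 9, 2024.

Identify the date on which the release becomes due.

Apr 23, 2024

Adding 7 calendar days to Apr 7, 2024 gives Apr 14, 2024, which is the last day of the payment period.
The date on which the release becomes due: 7 business days after Sunday, Apr 14, 2024, skipping weekends — Apr 15, Apr 16, Apr 17, Apr 18, Apr 19, Apr 22, Apr 23 — lands on Tuesday, Apr 23, 2024.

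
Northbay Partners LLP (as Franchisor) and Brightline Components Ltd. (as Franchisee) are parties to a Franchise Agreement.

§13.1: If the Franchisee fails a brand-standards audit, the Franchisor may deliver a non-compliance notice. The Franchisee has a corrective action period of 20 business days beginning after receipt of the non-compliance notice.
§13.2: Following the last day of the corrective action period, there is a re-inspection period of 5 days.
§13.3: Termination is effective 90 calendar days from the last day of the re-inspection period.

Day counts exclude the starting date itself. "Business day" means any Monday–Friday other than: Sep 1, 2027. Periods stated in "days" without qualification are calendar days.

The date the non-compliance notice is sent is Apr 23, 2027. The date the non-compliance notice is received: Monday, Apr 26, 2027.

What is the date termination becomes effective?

Aug 27, 2027

The last day of the corrective action period: 20 business days after Monday, Apr 26, 2027, skipping weekends — Apr 27, Apr 28, Apr 29, Apr 30, …, May 20, May 21, May 24 — lands on Monday, May 24, 2027.
The last day of the re-inspection period: May 24, 2027 + 5 days = May 29, 2027.
Adding 90 calendar days to May 29, 2027 gives Aug 27, 2027, which is the date termination becomes effective.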